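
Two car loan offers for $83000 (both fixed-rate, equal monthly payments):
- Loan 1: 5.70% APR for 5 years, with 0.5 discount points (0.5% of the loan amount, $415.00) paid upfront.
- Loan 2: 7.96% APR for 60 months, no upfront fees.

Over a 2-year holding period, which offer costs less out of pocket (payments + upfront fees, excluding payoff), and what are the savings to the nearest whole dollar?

Loan 1: monthly rate = 5.7%/12 = 0.0047500; payment = 83,000 × 0.0047500 / (1 − (1+0.0047500)^−60) = $1,593.07.
Loan 2: monthly rate = 7.96%/12 = 0.0066333; payment = 83,000 × 0.0066333 / (1 − (1+0.0066333)^−60) = $1,681.35.
Over 24 months: Loan 1 costs 24 × $1,593.07 + $415.00 = $38,648.68; Loan 2 costs 24 × $1,681.35 = $40,352.40.
Loan 1 is cheaper by $40,352.40 − $38,648.68 = $1,703.72.

Loan 1 by $1,704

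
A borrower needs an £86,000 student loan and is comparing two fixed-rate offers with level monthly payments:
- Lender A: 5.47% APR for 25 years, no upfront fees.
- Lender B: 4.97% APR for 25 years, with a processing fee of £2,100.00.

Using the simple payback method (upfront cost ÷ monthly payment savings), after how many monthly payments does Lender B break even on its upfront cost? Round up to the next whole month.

83 months

Lender A: monthly rate = 5.47%/12 = 0.0045583; payment = 86,000 × 0.0045583 / (1 − (1+0.0045583)^−300) = £526.58.
Lender B: at 4.97% the monthly rate is 0.0041417, so the payment is 86,000 × 0.0041417 / (1 − 1.0041417^−300) = £501.25.
Monthly savings = £526.58 − £501.25 = £25.33.
Break-even = £2,100.00 / £25.33 = 82.91 → 83 months.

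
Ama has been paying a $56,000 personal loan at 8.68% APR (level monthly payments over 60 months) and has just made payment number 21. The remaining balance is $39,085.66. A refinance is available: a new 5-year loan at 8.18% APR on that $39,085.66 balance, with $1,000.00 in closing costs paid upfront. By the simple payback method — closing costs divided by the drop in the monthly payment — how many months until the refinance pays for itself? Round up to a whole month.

3 months

Current payment = 56,000 × 8.68%/12 / (1 − (1+0.0072333)^−60) = $1,153.79.
Refinanced payment = 39,085.66 × 0.0068167 / (1 − (1+0.0068167)^−60) = $795.89.
Monthly savings = $1,153.79 − $795.89 = $357.90.
Break-even = $1,000.00 / $357.90 = 2.79 → 3 months.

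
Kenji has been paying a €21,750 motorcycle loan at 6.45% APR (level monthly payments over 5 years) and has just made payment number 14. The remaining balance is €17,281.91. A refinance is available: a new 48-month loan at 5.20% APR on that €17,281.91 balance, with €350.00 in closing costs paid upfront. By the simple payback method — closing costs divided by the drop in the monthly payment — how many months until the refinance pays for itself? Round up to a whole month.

Current payment = 21,750 × 6.45%/12 / (1 − (1+0.0053750)^−60) = €425.05.
Refinanced payment = 17,281.91 × 0.0043333 / (1 − (1+0.0043333)^−48) = €399.56.
Monthly savings = €425.05 − €399.56 = €25.49.
Break-even = €350.00 / €25.49 = 13.73 → 14 months.

14 months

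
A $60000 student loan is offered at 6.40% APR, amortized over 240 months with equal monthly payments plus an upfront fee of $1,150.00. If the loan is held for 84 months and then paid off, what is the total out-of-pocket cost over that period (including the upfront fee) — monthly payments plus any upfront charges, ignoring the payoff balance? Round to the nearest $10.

At 6.40% the monthly rate is 0.0053333, so the payment is 60,000 × 0.0053333 / (1 − 1.0053333^−240) = $443.82.
Total outlay = 84 × $443.82 + $1,150.00 = $38,430.88.

$38,430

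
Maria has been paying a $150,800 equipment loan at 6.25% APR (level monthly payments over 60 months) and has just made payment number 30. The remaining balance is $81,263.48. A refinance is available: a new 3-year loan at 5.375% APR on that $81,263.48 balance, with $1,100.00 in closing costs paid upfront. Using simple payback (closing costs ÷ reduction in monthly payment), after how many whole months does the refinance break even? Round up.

Current payment = 150,800 × 6.25%/12 / (1 − (1+0.0052083)^−60) = $2,932.95.
Refinanced payment = 81,263.48 × 0.0044792 / (1 − (1+0.0044792)^−36) = $2,449.25.
Monthly savings = $2,932.95 − $2,449.25 = $483.70.
Break-even = $1,100.00 / $483.70 = 2.27 → 3 months.

3 months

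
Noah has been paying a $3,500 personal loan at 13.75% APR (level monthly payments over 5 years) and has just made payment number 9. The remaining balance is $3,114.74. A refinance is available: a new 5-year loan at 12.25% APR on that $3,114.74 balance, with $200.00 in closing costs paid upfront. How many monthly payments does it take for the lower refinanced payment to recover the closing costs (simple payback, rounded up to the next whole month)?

18 months

Current payment = 3,500 × 13.75%/12 / (1 − (1+0.0114583)^−60) = $80.99.
Refinanced payment = 3,114.74 × 0.0102083 / (1 − (1+0.0102083)^−60) = $69.68.
Monthly savings = $80.99 − $69.68 = $11.31.
Break-even = $200.00 / $11.31 = 17.68 → 18 months.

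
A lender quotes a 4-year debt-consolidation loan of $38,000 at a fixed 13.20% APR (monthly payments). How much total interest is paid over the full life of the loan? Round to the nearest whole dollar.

Monthly rate = 13.2%/12 = 0.0110000; payment = 38,000 × 0.0110000 / (1 − (1+0.0110000)^−48) = $1,023.22.
Total paid = 48 × $1,023.22 = $49,114.56; interest = $49,114.56 − $38,000 = $11,114.56.

$11,115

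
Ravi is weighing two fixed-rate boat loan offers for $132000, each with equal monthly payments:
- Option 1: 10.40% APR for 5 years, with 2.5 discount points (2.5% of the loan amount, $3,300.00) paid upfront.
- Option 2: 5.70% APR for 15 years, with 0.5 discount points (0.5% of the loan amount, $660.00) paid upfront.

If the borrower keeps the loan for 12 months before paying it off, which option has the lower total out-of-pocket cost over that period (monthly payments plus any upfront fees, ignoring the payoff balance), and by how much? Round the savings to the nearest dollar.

Option 1: at 10.40% the monthly rate is 0.0086667, so the payment is 132,000 × 0.0086667 / (1 − 1.0086667^−60) = $2,830.66.
Option 2: monthly rate = 5.7%/12 = 0.0047500; payment = 132,000 × 0.0047500 / (1 − (1+0.0047500)^−180) = $1,092.61.
Over 12 months: Option 1 costs 12 × $2,830.66 + $3,300.00 = $37,267.92; Option 2 costs 12 × $1,092.61 + $660.00 = $13,771.32.
Option 2 is cheaper by $37,267.92 − $13,771.32 = $23,496.60.

Option 2 by $23,497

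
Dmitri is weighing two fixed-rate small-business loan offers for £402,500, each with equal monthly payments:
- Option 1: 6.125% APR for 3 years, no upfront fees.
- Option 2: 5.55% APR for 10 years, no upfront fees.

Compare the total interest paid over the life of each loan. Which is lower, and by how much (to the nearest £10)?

Option 1: monthly rate = 6.125%/12 = 0.0051042; payment = 402,500 × 0.0051042 / (1 − (1+0.0051042)^−36) = £12,267.64.
Total interest on Option 1 = 36 × £12,267.64 − £402,500 = £39,135.04.
Option 2: monthly rate = 5.55%/12 = 0.0046250; payment = 402,500 × 0.0046250 / (1 − (1+0.0046250)^−120) = £4,378.16.
Total interest on Option 2 = 120 × £4,378.16 − £402,500 = £122,879.20.
Option 1 is lower by £83,744.16.

Option 1 by £83,740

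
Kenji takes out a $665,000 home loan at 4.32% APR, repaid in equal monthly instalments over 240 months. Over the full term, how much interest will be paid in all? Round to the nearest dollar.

Monthly rate = 4.32%/12 = 0.0036000; payment = 665,000 × 0.0036000 / (1 − (1+0.0036000)^−240) = $4,142.78.
Total paid = 240 × $4,142.78 = $994,267.20; interest = $994,267.20 − $665,000 = $329,267.20.

$329,267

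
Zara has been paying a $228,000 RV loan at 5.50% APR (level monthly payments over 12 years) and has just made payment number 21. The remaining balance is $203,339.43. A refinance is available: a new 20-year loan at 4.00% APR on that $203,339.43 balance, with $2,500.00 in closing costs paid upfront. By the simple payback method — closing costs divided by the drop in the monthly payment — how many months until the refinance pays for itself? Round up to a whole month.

3 months

Current payment = 228,000 × 5.5%/12 / (1 − (1+0.0045833)^−144) = $2,166.39.
Refinanced payment = 203,339.43 × 0.0033333 / (1 − (1+0.0033333)^−240) = $1,232.20.
Monthly savings = $2,166.39 − $1,232.20 = $934.19.
Break-even = $2,500.00 / $934.19 = 2.68 → 3 months.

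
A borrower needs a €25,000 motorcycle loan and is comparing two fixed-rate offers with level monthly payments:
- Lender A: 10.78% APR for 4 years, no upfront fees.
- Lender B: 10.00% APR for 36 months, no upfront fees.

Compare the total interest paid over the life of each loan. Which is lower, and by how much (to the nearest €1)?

Lender A: at 10.78% the monthly rate is 0.0089833, so the payment is 25,000 × 0.0089833 / (1 − 1.0089833^−48) = €643.47.
Total interest on Lender A = 48 × €643.47 − €25,000 = €5,886.56.
Lender B: monthly rate = 10%/12 = 0.0083333; payment = 25,000 × 0.0083333 / (1 − (1+0.0083333)^−36) = €806.68.
Total interest on Lender B = 36 × €806.68 − €25,000 = €4,040.48.
Lender B is lower by €1,846.08.

Lender B by €1,846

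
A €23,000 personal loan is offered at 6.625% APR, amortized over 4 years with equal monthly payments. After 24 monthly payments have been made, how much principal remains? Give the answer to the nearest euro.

€12,259

With monthly rate i = 6.625%/12 = 0.0055208, the balance after k of n payments is P · [(1+i)^n − (1+i)^k] / [(1+i)^n − 1].
(1+0.0055208)^48 = 1.30248134 and (1+0.0055208)^24 = 1.14126305, so the balance is 23,000 × (1.30248134 − 1.14126305) / (1.30248134 − 1) = €12,258.68.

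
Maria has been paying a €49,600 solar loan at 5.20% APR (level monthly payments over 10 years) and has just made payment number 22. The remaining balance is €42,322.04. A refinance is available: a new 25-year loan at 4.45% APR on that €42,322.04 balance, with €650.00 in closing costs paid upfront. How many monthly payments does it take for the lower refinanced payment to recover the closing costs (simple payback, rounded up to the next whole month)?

3 months

Current payment = 49,600 × 5.2%/12 / (1 − (1+0.0043333)^−120) = €530.95.
Refinanced payment = 42,322.04 × 0.0037083 / (1 − (1+0.0037083)^−300) = €234.04.
Monthly savings = €530.95 − €234.04 = €296.91.
Break-even = €650.00 / €296.91 = 2.19 → 3 months.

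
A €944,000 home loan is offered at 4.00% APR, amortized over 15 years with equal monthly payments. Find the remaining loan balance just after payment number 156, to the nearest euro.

€160,798

With monthly rate i = 4%/12 = 0.0033333, the balance after k of n payments is P · [(1+i)^n − (1+i)^k] / [(1+i)^n − 1].
(1+0.0033333)^180 = 1.82030163 and (1+0.0033333)^156 = 1.68057375, so the balance is 944,000 × (1.82030163 − 1.68057375) / (1.82030163 − 1) = €160,798.31.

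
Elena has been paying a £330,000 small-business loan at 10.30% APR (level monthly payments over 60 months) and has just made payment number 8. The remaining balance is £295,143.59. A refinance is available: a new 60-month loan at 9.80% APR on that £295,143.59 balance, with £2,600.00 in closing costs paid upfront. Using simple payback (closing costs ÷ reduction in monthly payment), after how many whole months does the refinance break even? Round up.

Current payment = 330,000 × 10.3%/12 / (1 − (1+0.0085833)^−60) = £7,060.34.
Refinanced payment = 295,143.59 × 0.0081667 / (1 − (1+0.0081667)^−60) = £6,241.92.
Monthly savings = £7,060.34 − £6,241.92 = £818.42.
Break-even = £2,600.00 / £818.42 = 3.18 → 4 months.

4 months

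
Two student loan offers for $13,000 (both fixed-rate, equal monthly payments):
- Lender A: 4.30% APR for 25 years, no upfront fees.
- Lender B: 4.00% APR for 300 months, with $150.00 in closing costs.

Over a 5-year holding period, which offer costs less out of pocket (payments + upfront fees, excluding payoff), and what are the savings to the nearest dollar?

Lender A: monthly rate = 4.3%/12 = 0.0035833; payment = 13,000 × 0.0035833 / (1 − (1+0.0035833)^−300) = $70.79.
Lender B: at 4.00% the monthly rate is 0.0033333, so the payment is 13,000 × 0.0033333 / (1 − 1.0033333^−300) = $68.62.
Over 60 months: Lender A costs 60 × $70.79 = $4,247.40; Lender B costs 60 × $68.62 + $150.00 = $4,267.20.
Lender A is cheaper by $4,267.20 − $4,247.40 = $19.80.

Lender A by $20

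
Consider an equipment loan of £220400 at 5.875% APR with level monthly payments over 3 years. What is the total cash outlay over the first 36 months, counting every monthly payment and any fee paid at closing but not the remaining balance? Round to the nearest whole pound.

£240,931

At 5.875% the monthly rate is 0.0048958, so the payment is 220,400 × 0.0048958 / (1 − 1.0048958^−36) = £6,692.52.
Total outlay = 36 × £6,692.52 = £240,930.72.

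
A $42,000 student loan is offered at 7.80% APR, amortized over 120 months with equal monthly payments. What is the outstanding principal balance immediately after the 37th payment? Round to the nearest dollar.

With monthly rate i = 7.8%/12 = 0.0065000, the balance after k of n payments is P · [(1+i)^n − (1+i)^k] / [(1+i)^n − 1].
(1+0.0065000)^120 = 2.17597302 and (1+0.0065000)^37 = 1.27089547, so the balance is 42,000 × (2.17597302 − 1.27089547) / (2.17597302 − 1) = $32,324.94.

$32,325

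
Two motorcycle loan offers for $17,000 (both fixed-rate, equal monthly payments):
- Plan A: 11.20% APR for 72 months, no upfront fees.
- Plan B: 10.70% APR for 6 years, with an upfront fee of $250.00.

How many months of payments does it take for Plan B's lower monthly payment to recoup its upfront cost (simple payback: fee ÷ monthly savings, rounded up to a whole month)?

Plan A: monthly rate = 11.2%/12 = 0.0093333; payment = 17,000 × 0.0093333 / (1 − (1+0.0093333)^−72) = $325.32.
Plan B: at 10.70% the monthly rate is 0.0089167, so the payment is 17,000 × 0.0089167 / (1 − 1.0089167^−72) = $320.97.
Monthly savings = $325.32 − $320.97 = $4.35.
Break-even = $250.00 / $4.35 = 57.47 → 58 months.

58 months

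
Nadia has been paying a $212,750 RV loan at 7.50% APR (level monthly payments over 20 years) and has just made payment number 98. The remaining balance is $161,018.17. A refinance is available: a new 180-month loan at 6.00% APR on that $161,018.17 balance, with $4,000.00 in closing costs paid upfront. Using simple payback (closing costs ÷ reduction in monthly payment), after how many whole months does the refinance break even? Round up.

12 months

Current payment = 212,750 × 7.5%/12 / (1 − (1+0.0062500)^−240) = $1,713.90.
Refinanced payment = 161,018.17 × 0.0050000 / (1 − (1+0.0050000)^−180) = $1,358.76.
Monthly savings = $1,713.90 − $1,358.76 = $355.14.
Break-even = $4,000.00 / $355.14 = 11.26 → 12 months.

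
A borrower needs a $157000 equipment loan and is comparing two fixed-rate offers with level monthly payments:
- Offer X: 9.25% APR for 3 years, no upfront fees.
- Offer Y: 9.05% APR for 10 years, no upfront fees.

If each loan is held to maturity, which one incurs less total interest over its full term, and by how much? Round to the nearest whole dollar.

Offer X by $58,777

Offer X: monthly rate = 9.25%/12 = 0.0077083; payment = 157,000 × 0.0077083 / (1 − (1+0.0077083)^−36) = $5,010.85.
Total interest on Offer X = 36 × $5,010.85 − $157,000 = $23,390.60.
Offer Y: at 9.05% the monthly rate is 0.0075417, so the payment is 157,000 × 0.0075417 / (1 − 1.0075417^−120) = $1,993.06.
Total interest on Offer Y = 120 × $1,993.06 − $157,000 = $82,167.20.
Offer X is lower by $58,776.60.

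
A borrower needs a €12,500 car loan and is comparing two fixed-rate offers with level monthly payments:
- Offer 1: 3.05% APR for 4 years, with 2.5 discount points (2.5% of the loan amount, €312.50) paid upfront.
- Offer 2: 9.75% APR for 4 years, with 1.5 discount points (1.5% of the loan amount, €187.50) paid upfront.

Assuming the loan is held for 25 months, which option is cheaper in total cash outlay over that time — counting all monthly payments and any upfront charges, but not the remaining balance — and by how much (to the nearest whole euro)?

Offer 1 by €839

Offer 1: at 3.05% the monthly rate is 0.0025417, so the payment is 12,500 × 0.0025417 / (1 − 1.0025417^−48) = €276.96.
Offer 2: monthly rate = 9.75%/12 = 0.0081250; payment = 12,500 × 0.0081250 / (1 − (1+0.0081250)^−48) = €315.53.
Over 25 months: Offer 1 costs 25 × €276.96 + €312.50 = €7,236.50; Offer 2 costs 25 × €315.53 + €187.50 = €8,075.75.
Offer 1 is cheaper by €8,075.75 − €7,236.50 = €839.25.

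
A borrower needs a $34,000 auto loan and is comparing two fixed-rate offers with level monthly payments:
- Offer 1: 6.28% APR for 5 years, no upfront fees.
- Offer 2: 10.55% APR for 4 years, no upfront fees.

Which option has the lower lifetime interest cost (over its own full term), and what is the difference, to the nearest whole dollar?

Offer 1 by $2,119

Offer 1: monthly rate = 6.28%/12 = 0.0052333; payment = 34,000 × 0.0052333 / (1 − (1+0.0052333)^−60) = $661.75.
Total interest on Offer 1 = 60 × $661.75 − $34,000 = $5,705.00.
Offer 2: at 10.55% the monthly rate is 0.0087917, so the payment is 34,000 × 0.0087917 / (1 − 1.0087917^−48) = $871.34.
Total interest on Offer 2 = 48 × $871.34 − $34,000 = $7,824.32.
Offer 1 is lower by $2,119.32.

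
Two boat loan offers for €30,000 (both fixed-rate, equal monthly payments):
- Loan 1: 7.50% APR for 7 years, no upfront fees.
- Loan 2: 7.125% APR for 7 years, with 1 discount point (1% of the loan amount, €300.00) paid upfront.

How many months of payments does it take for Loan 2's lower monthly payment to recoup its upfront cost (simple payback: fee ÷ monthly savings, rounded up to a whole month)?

55 months

Loan 1: monthly rate = 7.5%/12 = 0.0062500; payment = 30,000 × 0.0062500 / (1 − (1+0.0062500)^−84) = €460.15.
Loan 2: monthly rate = 7.125%/12 = 0.0059375; payment = 30,000 × 0.0059375 / (1 − (1+0.0059375)^−84) = €454.62.
Monthly savings = €460.15 − €454.62 = €5.53.
Break-even = €300.00 / €5.53 = 54.25 → 55 months.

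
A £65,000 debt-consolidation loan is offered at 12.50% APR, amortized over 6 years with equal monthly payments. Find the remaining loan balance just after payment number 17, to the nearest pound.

£53,707

With monthly rate i = 12.5%/12 = 0.0104167, the balance after k of n payments is P · [(1+i)^n − (1+i)^k] / [(1+i)^n − 1].
(1+0.0104167)^72 = 2.10880338 and (1+0.0104167)^17 = 1.19263767, so the balance is 65,000 × (2.10880338 − 1.19263767) / (2.10880338 − 1) = £53,707.24.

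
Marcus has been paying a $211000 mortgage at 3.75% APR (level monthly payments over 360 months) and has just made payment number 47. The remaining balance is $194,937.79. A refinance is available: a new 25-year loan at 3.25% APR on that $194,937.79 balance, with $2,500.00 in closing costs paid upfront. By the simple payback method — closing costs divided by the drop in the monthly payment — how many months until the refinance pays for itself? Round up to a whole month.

Current payment = 211,000 × 3.75%/12 / (1 − (1+0.0031250)^−360) = $977.17.
Refinanced payment = 194,937.79 × 0.0027083 / (1 − (1+0.0027083)^−300) = $949.96.
Monthly savings = $977.17 − $949.96 = $27.21.
Break-even = $2,500.00 / $27.21 = 91.88 → 92 months.

92 months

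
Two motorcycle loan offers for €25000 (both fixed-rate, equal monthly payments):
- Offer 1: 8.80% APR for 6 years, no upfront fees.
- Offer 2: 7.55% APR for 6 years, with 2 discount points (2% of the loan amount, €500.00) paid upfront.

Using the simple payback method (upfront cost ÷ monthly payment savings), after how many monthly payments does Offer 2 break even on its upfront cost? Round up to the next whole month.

Offer 1: monthly rate = 8.8%/12 = 0.0073333; payment = 25,000 × 0.0073333 / (1 − (1+0.0073333)^−72) = €448.16.
Offer 2: monthly rate = 7.55%/12 = 0.0062917; payment = 25,000 × 0.0062917 / (1 − (1+0.0062917)^−72) = €432.86.
Monthly savings = €448.16 − €432.86 = €15.30.
Break-even = €500.00 / €15.30 = 32.68 → 33 months.

33 months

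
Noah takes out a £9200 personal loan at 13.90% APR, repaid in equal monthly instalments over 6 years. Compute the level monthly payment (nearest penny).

£189.08

At 13.90% the monthly rate is 0.0115833, so the payment is 9,200 × 0.0115833 / (1 − 1.0115833^−72) = £189.08.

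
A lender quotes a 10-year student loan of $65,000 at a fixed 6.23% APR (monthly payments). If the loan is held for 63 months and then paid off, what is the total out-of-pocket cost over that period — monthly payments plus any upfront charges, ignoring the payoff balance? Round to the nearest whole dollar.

At 6.23% the monthly rate is 0.0051917, so the payment is 65,000 × 0.0051917 / (1 − 1.0051917^−120) = $729.16.
Total outlay = 63 × $729.16 = $45,937.08.

$45,937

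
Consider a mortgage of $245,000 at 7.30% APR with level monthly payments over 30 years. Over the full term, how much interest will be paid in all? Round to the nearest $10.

At 7.30% the monthly rate is 0.0060833, so the payment is 245,000 × 0.0060833 / (1 − 1.0060833^−360) = $1,679.65.
Total paid = 360 × $1,679.65 = $604,674.00; interest = $604,674.00 − $245,000 = $359,674.00.

$359,670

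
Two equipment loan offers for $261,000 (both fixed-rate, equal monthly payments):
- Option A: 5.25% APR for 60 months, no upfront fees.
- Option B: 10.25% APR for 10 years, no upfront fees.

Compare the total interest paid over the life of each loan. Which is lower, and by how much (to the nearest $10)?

Option A by $120,920

Option A: at 5.25% the monthly rate is 0.0043750, so the payment is 261,000 × 0.0043750 / (1 − 1.0043750^−60) = $4,955.34.
Total interest on Option A = 60 × $4,955.34 − $261,000 = $36,320.40.
Option B: at 10.25% the monthly rate is 0.0085417, so the payment is 261,000 × 0.0085417 / (1 − 1.0085417^−120) = $3,485.37.
Total interest on Option B = 120 × $3,485.37 − $261,000 = $157,244.40.
Option A is lower by $120,924.00.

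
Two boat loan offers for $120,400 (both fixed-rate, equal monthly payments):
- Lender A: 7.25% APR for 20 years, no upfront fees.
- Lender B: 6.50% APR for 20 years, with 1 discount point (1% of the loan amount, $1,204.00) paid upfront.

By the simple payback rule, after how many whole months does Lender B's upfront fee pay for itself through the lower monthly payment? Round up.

Lender A: at 7.25% the monthly rate is 0.0060417, so the payment is 120,400 × 0.0060417 / (1 − 1.0060417^−240) = $951.61.
Lender B: monthly rate = 6.5%/12 = 0.0054167; payment = 120,400 × 0.0054167 / (1 − (1+0.0054167)^−240) = $897.67.
Monthly savings = $951.61 − $897.67 = $53.94.
Break-even = $1,204.00 / $53.94 = 22.32 → 23 months.

23 months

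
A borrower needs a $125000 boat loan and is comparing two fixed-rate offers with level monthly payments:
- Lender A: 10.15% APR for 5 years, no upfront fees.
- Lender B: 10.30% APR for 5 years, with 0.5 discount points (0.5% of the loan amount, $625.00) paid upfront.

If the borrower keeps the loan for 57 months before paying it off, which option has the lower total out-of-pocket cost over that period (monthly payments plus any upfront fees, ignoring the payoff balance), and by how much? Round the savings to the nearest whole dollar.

Lender A by $1,152

Lender A: monthly rate = 10.15%/12 = 0.0084583; payment = 125,000 × 0.0084583 / (1 − (1+0.0084583)^−60) = $2,665.12.
Lender B: monthly rate = 10.3%/12 = 0.0085833; payment = 125,000 × 0.0085833 / (1 − (1+0.0085833)^−60) = $2,674.37.
Over 57 months: Lender A costs 57 × $2,665.12 = $151,911.84; Lender B costs 57 × $2,674.37 + $625.00 = $153,064.09.
Lender A is cheaper by $153,064.09 − $151,911.84 = $1,152.25.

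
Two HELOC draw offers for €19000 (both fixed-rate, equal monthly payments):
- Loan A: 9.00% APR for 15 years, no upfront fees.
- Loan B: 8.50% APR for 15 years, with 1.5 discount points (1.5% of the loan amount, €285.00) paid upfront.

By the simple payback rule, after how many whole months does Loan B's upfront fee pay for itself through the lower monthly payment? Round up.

Loan A: monthly rate = 9%/12 = 0.0075000; payment = 19,000 × 0.0075000 / (1 − (1+0.0075000)^−180) = €192.71.
Loan B: monthly rate = 8.5%/12 = 0.0070833; payment = 19,000 × 0.0070833 / (1 − (1+0.0070833)^−180) = €187.10.
Monthly savings = €192.71 − €187.10 = €5.61.
Break-even = €285.00 / €5.61 = 50.80 → 51 months.

51 months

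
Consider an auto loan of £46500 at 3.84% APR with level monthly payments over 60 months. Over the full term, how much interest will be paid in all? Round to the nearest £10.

£4,680

At 3.84% the monthly rate is 0.0032000, so the payment is 46,500 × 0.0032000 / (1 − 1.0032000^−60) = £853.01.
Total paid = 60 × £853.01 = £51,180.60; interest = £51,180.60 − £46,500 = £4,680.60.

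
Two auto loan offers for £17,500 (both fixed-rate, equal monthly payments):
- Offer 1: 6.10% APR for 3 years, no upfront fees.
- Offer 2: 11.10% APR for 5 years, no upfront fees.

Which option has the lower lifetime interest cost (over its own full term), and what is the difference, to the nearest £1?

Offer 1 by £3,688

Offer 1: monthly rate = 6.1%/12 = 0.0050833; payment = 17,500 × 0.0050833 / (1 − (1+0.0050833)^−36) = £533.18.
Total interest on Offer 1 = 36 × £533.18 − £17,500 = £1,694.48.
Offer 2: at 11.10% the monthly rate is 0.0092500, so the payment is 17,500 × 0.0092500 / (1 − 1.0092500^−60) = £381.37.
Total interest on Offer 2 = 60 × £381.37 − £17,500 = £5,382.20.
Offer 1 is lower by £3,687.72.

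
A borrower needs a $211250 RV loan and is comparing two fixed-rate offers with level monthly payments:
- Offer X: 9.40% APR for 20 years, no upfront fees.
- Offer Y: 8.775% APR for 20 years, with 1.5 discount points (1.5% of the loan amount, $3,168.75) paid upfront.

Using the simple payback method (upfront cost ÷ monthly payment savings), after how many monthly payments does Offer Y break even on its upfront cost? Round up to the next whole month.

38 months

Offer X: monthly rate = 9.4%/12 = 0.0078333; payment = 211,250 × 0.0078333 / (1 − (1+0.0078333)^−240) = $1,955.35.
Offer Y: at 8.775% the monthly rate is 0.0073125, so the payment is 211,250 × 0.0073125 / (1 − 1.0073125^−240) = $1,870.21.
Monthly savings = $1,955.35 − $1,870.21 = $85.14.
Break-even = $3,168.75 / $85.14 = 37.22 → 38 months.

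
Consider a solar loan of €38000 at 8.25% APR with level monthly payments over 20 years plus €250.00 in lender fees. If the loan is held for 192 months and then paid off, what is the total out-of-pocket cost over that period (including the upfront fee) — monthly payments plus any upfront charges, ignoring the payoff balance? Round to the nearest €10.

At 8.25% the monthly rate is 0.0068750, so the payment is 38,000 × 0.0068750 / (1 − 1.0068750^−240) = €323.78.
Total outlay = 192 × €323.78 + €250.00 = €62,415.76.

€62,420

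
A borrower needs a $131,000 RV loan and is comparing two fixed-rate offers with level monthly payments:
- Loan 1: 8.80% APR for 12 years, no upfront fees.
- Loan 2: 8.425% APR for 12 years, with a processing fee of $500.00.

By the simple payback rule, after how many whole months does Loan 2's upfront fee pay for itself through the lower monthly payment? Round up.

19 months

Loan 1: at 8.80% the monthly rate is 0.0073333, so the payment is 131,000 × 0.0073333 / (1 − 1.0073333^−144) = $1,476.10.
Loan 2: at 8.425% the monthly rate is 0.0070208, so the payment is 131,000 × 0.0070208 / (1 − 1.0070208^−144) = $1,448.72.
Monthly savings = $1,476.10 − $1,448.72 = $27.38.
Break-even = $500.00 / $27.38 = 18.26 → 19 months.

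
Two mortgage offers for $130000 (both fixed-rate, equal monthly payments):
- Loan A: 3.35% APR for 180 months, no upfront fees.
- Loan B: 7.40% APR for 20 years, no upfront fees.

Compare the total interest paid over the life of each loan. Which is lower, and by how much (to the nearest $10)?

Loan A: monthly rate = 3.35%/12 = 0.0027917; payment = 130,000 × 0.0027917 / (1 − (1+0.0027917)^−180) = $919.80.
Total interest on Loan A = 180 × $919.80 − $130,000 = $35,564.00.
Loan B: monthly rate = 7.4%/12 = 0.0061667; payment = 130,000 × 0.0061667 / (1 − (1+0.0061667)^−240) = $1,039.34.
Total interest on Loan B = 240 × $1,039.34 − $130,000 = $119,441.60.
Loan A is lower by $83,877.60.

Loan A by $83,880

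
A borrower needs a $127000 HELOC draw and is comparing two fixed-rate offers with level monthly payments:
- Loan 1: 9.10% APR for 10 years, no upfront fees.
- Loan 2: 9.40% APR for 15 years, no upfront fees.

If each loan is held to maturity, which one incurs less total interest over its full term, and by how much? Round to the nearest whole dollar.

Loan 1 by $43,453

Loan 1: at 9.10% the monthly rate is 0.0075833, so the payment is 127,000 × 0.0075833 / (1 − 1.0075833^−120) = $1,615.66.
Total interest on Loan 1 = 120 × $1,615.66 − $127,000 = $66,879.20.
Loan 2: monthly rate = 9.4%/12 = 0.0078333; payment = 127,000 × 0.0078333 / (1 − (1+0.0078333)^−180) = $1,318.51.
Total interest on Loan 2 = 180 × $1,318.51 − $127,000 = $110,331.80.
Loan 1 is lower by $43,452.60.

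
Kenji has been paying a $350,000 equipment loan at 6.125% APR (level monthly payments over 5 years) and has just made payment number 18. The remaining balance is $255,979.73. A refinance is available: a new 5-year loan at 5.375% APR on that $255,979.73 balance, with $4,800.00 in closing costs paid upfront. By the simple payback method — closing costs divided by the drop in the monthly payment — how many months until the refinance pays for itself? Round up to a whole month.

Current payment = 350,000 × 6.125%/12 / (1 − (1+0.0051042)^−60) = $6,786.84.
Refinanced payment = 255,979.73 × 0.0044792 / (1 − (1+0.0044792)^−60) = $4,874.75.
Monthly savings = $6,786.84 − $4,874.75 = $1,912.09.
Break-even = $4,800.00 / $1,912.09 = 2.51 → 3 months.

3 months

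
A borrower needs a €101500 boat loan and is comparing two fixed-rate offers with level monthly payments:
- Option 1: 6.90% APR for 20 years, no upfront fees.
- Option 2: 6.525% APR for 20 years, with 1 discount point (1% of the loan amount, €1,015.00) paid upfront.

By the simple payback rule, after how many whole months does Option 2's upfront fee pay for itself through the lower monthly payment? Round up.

Option 1: monthly rate = 6.9%/12 = 0.0057500; payment = 101,500 × 0.0057500 / (1 − (1+0.0057500)^−240) = €780.85.
Option 2: at 6.525% the monthly rate is 0.0054375, so the payment is 101,500 × 0.0054375 / (1 − 1.0054375^−240) = €758.25.
Monthly savings = €780.85 − €758.25 = €22.60.
Break-even = €1,015.00 / €22.60 = 44.91 → 45 months.

45 months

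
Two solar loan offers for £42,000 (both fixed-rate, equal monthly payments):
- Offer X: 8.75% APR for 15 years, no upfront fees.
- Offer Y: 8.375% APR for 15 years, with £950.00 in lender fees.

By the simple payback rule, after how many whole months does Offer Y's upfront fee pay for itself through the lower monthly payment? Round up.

103 months

Offer X: monthly rate = 8.75%/12 = 0.0072917; payment = 42,000 × 0.0072917 / (1 − (1+0.0072917)^−180) = £419.77.
Offer Y: at 8.375% the monthly rate is 0.0069792, so the payment is 42,000 × 0.0069792 / (1 − 1.0069792^−180) = £410.52.
Monthly savings = £419.77 − £410.52 = £9.25.
Break-even = £950.00 / £9.25 = 102.70 → 103 months.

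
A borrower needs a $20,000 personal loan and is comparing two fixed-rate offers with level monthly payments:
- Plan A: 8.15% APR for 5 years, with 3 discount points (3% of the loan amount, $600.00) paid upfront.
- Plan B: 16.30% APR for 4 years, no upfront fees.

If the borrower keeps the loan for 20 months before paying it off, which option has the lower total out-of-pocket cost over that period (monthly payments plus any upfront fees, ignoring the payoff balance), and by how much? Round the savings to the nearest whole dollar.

Plan A: monthly rate = 8.15%/12 = 0.0067917; payment = 20,000 × 0.0067917 / (1 − (1+0.0067917)^−60) = $406.97.
Plan B: at 16.30% the monthly rate is 0.0135833, so the payment is 20,000 × 0.0135833 / (1 − 1.0135833^−48) = $569.88.
Over 20 months: Plan A costs 20 × $406.97 + $600.00 = $8,739.40; Plan B costs 20 × $569.88 = $11,397.60.
Plan A is cheaper by $11,397.60 − $8,739.40 = $2,658.20.

Plan A by $2,658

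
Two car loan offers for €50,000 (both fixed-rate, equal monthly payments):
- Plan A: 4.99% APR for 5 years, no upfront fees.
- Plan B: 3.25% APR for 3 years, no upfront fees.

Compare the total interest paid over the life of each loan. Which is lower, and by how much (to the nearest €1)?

Plan B by €4,055

Plan A: monthly rate = 4.99%/12 = 0.0041583; payment = 50,000 × 0.0041583 / (1 − (1+0.0041583)^−60) = €943.33.
Total interest on Plan A = 60 × €943.33 − €50,000 = €6,599.80.
Plan B: at 3.25% the monthly rate is 0.0027083, so the payment is 50,000 × 0.0027083 / (1 − 1.0027083^−36) = €1,459.58.
Total interest on Plan B = 36 × €1,459.58 − €50,000 = €2,544.88.
Plan B is lower by €4,054.92.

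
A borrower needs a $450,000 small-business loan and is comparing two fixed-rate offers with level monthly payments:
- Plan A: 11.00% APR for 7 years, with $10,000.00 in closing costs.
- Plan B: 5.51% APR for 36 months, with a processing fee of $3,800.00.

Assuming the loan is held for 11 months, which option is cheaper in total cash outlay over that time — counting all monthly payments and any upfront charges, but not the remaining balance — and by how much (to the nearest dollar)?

Plan A by $58,536

Plan A: at 11.00% the monthly rate is 0.0091667, so the payment is 450,000 × 0.0091667 / (1 − 1.0091667^−84) = $7,705.10.
Plan B: at 5.51% the monthly rate is 0.0045917, so the payment is 450,000 × 0.0045917 / (1 − 1.0045917^−36) = $13,590.19.
Over 11 months: Plan A costs 11 × $7,705.10 + $10,000.00 = $94,756.10; Plan B costs 11 × $13,590.19 + $3,800.00 = $153,292.09.
Plan A is cheaper by $153,292.09 − $94,756.10 = $58,535.99.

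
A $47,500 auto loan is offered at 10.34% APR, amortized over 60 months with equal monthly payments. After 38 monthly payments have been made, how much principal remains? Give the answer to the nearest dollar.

$20,306

With monthly rate i = 10.34%/12 = 0.0086167, the balance after k of n payments is P · [(1+i)^n − (1+i)^k] / [(1+i)^n − 1].
(1+0.0086167)^60 = 1.67327922 and (1+0.0086167)^38 = 1.38545789, so the balance is 47,500 × (1.67327922 − 1.38545789) / (1.67327922 − 1) = $20,305.86.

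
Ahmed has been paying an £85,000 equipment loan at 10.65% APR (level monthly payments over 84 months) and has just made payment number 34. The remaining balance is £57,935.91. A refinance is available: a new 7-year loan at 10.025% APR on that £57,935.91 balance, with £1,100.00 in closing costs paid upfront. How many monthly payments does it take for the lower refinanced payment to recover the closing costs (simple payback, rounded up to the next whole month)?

Current payment = 85,000 × 10.65%/12 / (1 − (1+0.0088750)^−84) = £1,439.81.
Refinanced payment = 57,935.91 × 0.0083542 / (1 − (1+0.0083542)^−84) = £962.55.
Monthly savings = £1,439.81 − £962.55 = £477.26.
Break-even = £1,100.00 / £477.26 = 2.30 → 3 months.

3 months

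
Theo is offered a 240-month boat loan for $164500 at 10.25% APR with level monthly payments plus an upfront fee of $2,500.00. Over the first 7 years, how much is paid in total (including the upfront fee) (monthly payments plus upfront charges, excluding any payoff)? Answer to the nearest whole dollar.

$138,143

At 10.25% the monthly rate is 0.0085417, so the payment is 164,500 × 0.0085417 / (1 − 1.0085417^−240) = $1,614.80.
Total outlay = 84 × $1,614.80 + $2,500.00 = $138,143.20.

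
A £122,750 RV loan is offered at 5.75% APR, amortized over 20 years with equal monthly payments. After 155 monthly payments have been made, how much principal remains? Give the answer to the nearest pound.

£60,054

With monthly rate i = 5.75%/12 = 0.0047917, the balance after k of n payments is P · [(1+i)^n − (1+i)^k] / [(1+i)^n − 1].
(1+0.0047917)^240 = 3.14953103 and (1+0.0047917)^155 = 2.09789527, so the balance is 122,750 × (3.14953103 − 2.09789527) / (3.14953103 − 1) = £60,054.16.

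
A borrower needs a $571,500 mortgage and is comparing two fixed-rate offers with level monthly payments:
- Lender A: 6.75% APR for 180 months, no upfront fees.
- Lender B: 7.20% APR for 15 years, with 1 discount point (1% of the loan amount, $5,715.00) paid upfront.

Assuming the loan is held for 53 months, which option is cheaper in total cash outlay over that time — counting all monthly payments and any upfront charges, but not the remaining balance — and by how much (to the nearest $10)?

Lender A: at 6.75% the monthly rate is 0.0056250, so the payment is 571,500 × 0.0056250 / (1 − 1.0056250^−180) = $5,057.26.
Lender B: monthly rate = 7.2%/12 = 0.0060000; payment = 571,500 × 0.0060000 / (1 − (1+0.0060000)^−180) = $5,200.92.
Over 53 months: Lender A costs 53 × $5,057.26 = $268,034.78; Lender B costs 53 × $5,200.92 + $5,715.00 = $281,363.76.
Lender A is cheaper by $281,363.76 − $268,034.78 = $13,328.98.

Lender A by $13,330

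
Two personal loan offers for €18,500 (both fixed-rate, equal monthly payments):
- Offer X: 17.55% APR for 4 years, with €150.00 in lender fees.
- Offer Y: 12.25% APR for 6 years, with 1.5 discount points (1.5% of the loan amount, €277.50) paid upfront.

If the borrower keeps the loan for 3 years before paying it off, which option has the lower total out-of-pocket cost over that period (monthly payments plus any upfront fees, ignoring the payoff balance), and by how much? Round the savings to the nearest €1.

Offer X: monthly rate = 17.55%/12 = 0.0146250; payment = 18,500 × 0.0146250 / (1 − (1+0.0146250)^−48) = €539.10.
Offer Y: monthly rate = 12.25%/12 = 0.0102083; payment = 18,500 × 0.0102083 / (1 − (1+0.0102083)^−72) = €364.09.
Over 36 months: Offer X costs 36 × €539.10 + €150.00 = €19,557.60; Offer Y costs 36 × €364.09 + €277.50 = €13,384.74.
Offer Y is cheaper by €19,557.60 − €13,384.74 = €6,172.86.

Offer Y by €6,173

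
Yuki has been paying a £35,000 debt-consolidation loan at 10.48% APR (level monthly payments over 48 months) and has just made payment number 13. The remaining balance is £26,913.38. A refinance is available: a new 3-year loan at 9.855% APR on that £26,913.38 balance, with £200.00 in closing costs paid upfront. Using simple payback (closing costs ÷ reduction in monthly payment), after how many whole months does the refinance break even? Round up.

7 months

Current payment = 35,000 × 10.48%/12 / (1 − (1+0.0087333)^−48) = £895.78.
Refinanced payment = 26,913.38 × 0.0082125 / (1 − (1+0.0082125)^−36) = £866.59.
Monthly savings = £895.78 − £866.59 = £29.19.
Break-even = £200.00 / £29.19 = 6.85 → 7 months.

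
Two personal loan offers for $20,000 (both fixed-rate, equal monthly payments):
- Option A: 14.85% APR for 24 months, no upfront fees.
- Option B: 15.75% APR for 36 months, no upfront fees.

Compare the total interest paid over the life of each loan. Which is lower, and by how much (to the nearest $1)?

Option A by $1,985

Option A: at 14.85% the monthly rate is 0.0123750, so the payment is 20,000 × 0.0123750 / (1 − 1.0123750^−24) = $968.31.
Total interest on Option A = 24 × $968.31 − $20,000 = $3,239.44.
Option B: at 15.75% the monthly rate is 0.0131250, so the payment is 20,000 × 0.0131250 / (1 − 1.0131250^−36) = $700.67.
Total interest on Option B = 36 × $700.67 − $20,000 = $5,224.12.
Option A is lower by $1,984.68.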